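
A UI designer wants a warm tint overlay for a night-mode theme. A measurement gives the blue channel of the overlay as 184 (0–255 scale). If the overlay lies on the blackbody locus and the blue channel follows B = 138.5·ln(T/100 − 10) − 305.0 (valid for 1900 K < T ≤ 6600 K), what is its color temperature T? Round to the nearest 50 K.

4400 K

ln(t − 10) = (184 + 305.0) / 138.5 = 3.5307.
t − 10 = e^3.5307 = 34.147, so t = 44.147.
T = 100·t = 4415 K → 4400 K to the nearest 50 K.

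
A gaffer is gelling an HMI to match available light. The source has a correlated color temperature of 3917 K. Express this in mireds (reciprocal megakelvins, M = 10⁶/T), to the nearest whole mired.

255 mireds

M = 10⁶ / 3917 = 255.297 → 255 mireds.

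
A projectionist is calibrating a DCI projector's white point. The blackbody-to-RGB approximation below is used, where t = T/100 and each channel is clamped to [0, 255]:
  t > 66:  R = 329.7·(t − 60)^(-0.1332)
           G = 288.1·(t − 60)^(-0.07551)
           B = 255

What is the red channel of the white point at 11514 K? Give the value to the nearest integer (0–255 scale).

t = 11514/100 = 115.14; the t > 66 branch applies.
R = 329.7·(115.14 − 60)^(-0.1332) = 329.7·55.14^(-0.1332) = 329.7·0.58619 = 193.266.
Rounded: 193.

193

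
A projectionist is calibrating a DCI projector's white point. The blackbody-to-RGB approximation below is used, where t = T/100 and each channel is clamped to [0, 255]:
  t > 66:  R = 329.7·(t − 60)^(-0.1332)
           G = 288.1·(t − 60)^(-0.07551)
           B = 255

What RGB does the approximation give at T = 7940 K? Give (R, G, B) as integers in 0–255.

(222, 230, 255)

t = 7940/100 = 79.4; the t > 66 branch applies.
R = 329.7·(79.4 − 60)^(-0.1332) = 329.7·19.4^(-0.1332) = 329.7·0.67370 = 222.118.
G = 288.1·(79.4 − 60)^(-0.07551) = 288.1·19.4^(-0.07551) = 288.1·0.79939 = 230.304.
B = 255 by definition for t > 66.
Rounded: (222, 230, 255).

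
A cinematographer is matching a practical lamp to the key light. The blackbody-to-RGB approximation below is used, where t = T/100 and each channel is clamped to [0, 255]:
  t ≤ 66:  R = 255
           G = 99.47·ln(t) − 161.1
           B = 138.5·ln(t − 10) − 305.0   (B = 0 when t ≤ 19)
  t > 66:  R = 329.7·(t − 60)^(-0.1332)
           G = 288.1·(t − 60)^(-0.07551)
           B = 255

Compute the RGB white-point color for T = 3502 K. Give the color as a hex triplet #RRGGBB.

t = 3502/100 = 35.02; the t ≤ 66 branch applies.
R = 255 by definition for t ≤ 66.
G = 99.47·ln 35.02 − 161.1 = 99.47·3.5559 − 161.1 = 192.607.
B = 138.5·ln(35.02 − 10) − 305.0 = 138.5·ln 25.02 − 305.0 = 138.5·3.2197 − 305.0 = 140.925.
Rounded: (255, 193, 141).
In hex: #FFC18D.

#FFC18D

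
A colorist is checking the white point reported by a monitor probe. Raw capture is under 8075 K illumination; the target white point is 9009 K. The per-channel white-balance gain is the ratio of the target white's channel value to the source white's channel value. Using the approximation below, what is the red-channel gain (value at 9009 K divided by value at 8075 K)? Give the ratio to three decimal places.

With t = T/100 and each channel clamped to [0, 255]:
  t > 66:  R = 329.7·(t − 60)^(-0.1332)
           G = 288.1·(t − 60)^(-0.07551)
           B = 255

0.952

At 8075 K (t = 80.75):
  R = 329.7·(80.75 − 60)^(-0.1332) = 329.7·20.75^(-0.1332) = 329.7·0.66769 = 220.137.
At 9009 K (t = 90.09):
  R = 329.7·(90.09 − 60)^(-0.1332) = 329.7·30.09^(-0.1332) = 329.7·0.63544 = 209.504.
Gain = 209.504 / 220.137 = 0.9517 → 0.952.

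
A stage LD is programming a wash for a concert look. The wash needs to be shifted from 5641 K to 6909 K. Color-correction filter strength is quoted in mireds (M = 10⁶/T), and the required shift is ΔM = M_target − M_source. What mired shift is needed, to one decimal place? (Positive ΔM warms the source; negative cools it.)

-32.5 mireds

M_source = 10⁶/5641 = 177.274; M_target = 10⁶/6909 = 144.739.
ΔM = 144.739 − 177.274 = -32.535 → -32.5 mireds, a cooling shift.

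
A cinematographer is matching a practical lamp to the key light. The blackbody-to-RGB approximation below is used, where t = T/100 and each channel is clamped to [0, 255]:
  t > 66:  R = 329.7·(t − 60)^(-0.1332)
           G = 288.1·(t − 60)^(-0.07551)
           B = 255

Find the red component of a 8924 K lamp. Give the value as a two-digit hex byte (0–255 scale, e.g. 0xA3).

t = 8924/100 = 89.24; the t > 66 branch applies.
R = 329.7·(89.24 − 60)^(-0.1332) = 329.7·29.24^(-0.1332) = 329.7·0.63787 = 210.306.
Rounded: 210; in hex, 0xD2.

0xD2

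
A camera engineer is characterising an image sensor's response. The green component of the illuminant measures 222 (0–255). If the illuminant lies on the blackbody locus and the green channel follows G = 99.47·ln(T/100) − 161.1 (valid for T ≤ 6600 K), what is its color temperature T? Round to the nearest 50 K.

4700 K

ln t = (222 + 161.1) / 99.47 = 3.8514.
t = e^3.8514 = 47.059.
T = 100·t = 4706 K → 4700 K to the nearest 50 K.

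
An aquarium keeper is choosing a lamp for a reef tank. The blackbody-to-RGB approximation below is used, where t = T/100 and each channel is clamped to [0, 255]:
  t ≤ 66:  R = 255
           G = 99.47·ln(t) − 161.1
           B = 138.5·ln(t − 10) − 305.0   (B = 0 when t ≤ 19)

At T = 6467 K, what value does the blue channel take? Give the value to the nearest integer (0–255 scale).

249

t = 6467/100 = 64.67; the t ≤ 66 branch applies.
B = 138.5·ln(64.67 − 10) − 305.0 = 138.5·ln 54.67 − 305.0 = 138.5·4.0013 − 305.0 = 249.182.
Rounded: 249.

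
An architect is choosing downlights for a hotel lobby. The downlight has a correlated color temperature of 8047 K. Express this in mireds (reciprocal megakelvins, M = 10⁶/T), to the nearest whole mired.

124 mireds

M = 10⁶ / 8047 = 124.270 → 124 mireds.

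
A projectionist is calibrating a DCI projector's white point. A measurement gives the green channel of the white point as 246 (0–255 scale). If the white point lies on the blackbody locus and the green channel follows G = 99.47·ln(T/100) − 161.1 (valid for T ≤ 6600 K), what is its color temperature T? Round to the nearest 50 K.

6000 K

ln t = (246 + 161.1) / 99.47 = 4.0927.
t = e^4.0927 = 59.901.
T = 100·t = 5990 K → 6000 K to the nearest 50 K.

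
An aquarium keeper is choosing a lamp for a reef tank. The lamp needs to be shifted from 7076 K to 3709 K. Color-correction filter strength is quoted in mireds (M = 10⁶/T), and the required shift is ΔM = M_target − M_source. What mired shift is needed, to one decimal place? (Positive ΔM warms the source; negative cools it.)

+128.3 mireds

M_source = 10⁶/7076 = 141.323; M_target = 10⁶/3709 = 269.614.
ΔM = 269.614 − 141.323 = 128.292 → +128.3 mireds, a warming shift.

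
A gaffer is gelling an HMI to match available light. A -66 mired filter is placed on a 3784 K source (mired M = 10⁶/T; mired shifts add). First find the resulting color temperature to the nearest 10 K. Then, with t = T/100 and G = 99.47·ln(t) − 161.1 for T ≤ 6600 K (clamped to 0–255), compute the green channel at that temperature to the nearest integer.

M_in = 10⁶/3784 = 264.27; M_out = 264.27 + (-66) = 198.27.
T_out = 10⁶/198.27 = 5043.6 K → 5040 K; t = 50.4.
G = 99.47·ln 50.4 − 161.1 = 99.47·3.9200 − 161.1 = 228.822.
Rounded: 229.

229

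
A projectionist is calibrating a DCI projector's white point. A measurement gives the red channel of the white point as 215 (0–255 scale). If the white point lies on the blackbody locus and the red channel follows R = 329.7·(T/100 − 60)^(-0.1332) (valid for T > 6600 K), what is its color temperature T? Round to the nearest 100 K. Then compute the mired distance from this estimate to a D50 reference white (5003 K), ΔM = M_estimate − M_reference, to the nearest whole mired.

(t − 60)^(-0.1332) = 215/329.7 = 0.65211.
t − 60 = 0.65211^(1/-0.1332) = 0.65211^(-7.508) = 24.774, so t = 84.774.
T = 100·t = 8477 K → 8500 K to the nearest 100 K.
M_estimate = 10⁶/8500 = 117.65; M_reference = 10⁶/5003 = 199.88.
ΔM = 117.65 − 199.88 = -82.23 → -82 mireds.

-82 mireds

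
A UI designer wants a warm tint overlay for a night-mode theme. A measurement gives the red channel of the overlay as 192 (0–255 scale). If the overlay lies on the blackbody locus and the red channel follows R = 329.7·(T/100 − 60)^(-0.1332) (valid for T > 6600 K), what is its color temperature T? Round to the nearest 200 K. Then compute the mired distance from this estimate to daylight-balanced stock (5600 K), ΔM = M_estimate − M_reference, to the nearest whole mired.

-94 mireds

(t − 60)^(-0.1332) = 192/329.7 = 0.58235.
t − 60 = 0.58235^(1/-0.1332) = 0.58235^(-7.508) = 57.929, so t = 117.929.
T = 100·t = 11793 K → 11800 K to the nearest 200 K.
M_estimate = 10⁶/11800 = 84.75; M_reference = 10⁶/5600 = 178.57.
ΔM = 84.75 − 178.57 = -93.83 → -94 mireds.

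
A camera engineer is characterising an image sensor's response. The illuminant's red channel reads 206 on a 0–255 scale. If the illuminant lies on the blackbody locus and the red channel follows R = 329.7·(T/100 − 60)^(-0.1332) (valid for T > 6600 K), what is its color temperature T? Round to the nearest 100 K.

(t − 60)^(-0.1332) = 206/329.7 = 0.62481.
t − 60 = 0.62481^(1/-0.1332) = 0.62481^(-7.508) = 34.152, so t = 94.152.
T = 100·t = 9415 K → 9400 K to the nearest 100 K.

9400 K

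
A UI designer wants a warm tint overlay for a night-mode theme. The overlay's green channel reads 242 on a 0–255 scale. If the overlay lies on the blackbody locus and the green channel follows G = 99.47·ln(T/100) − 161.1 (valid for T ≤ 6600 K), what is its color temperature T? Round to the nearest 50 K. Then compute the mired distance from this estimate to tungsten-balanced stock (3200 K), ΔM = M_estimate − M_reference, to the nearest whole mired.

-139 mireds

ln t = (242 + 161.1) / 99.47 = 4.0525.
t = e^4.0525 = 57.540.
T = 100·t = 5754 K → 5750 K to the nearest 50 K.
M_estimate = 10⁶/5750 = 173.91; M_reference = 10⁶/3200 = 312.50.
ΔM = 173.91 − 312.50 = -138.59 → -139 mireds.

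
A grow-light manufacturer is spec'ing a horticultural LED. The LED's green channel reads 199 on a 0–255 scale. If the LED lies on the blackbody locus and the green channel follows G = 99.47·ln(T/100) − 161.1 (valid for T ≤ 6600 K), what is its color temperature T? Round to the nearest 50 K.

ln t = (199 + 161.1) / 99.47 = 3.6202.
t = e^3.6202 = 37.345.
T = 100·t = 3734 K → 3750 K to the nearest 50 K.

3750 K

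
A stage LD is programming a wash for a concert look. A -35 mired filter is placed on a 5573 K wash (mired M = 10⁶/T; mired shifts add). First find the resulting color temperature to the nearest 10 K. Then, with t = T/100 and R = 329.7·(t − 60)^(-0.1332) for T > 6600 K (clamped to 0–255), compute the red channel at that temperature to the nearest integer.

M_in = 10⁶/5573 = 179.44; M_out = 179.44 + (-35) = 144.44.
T_out = 10⁶/144.44 = 6923.5 K → 6920 K; t = 69.2.
R = 329.7·(69.2 − 60)^(-0.1332) = 329.7·9.2^(-0.1332) = 329.7·0.74409 = 245.325.
Rounded: 245.

245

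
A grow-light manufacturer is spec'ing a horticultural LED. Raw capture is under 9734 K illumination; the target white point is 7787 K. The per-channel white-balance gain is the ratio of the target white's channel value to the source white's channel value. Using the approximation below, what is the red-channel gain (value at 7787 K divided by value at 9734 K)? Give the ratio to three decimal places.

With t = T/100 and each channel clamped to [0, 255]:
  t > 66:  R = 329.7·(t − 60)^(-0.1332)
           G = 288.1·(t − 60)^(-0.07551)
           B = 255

At 9734 K (t = 97.34):
  R = 329.7·(97.34 − 60)^(-0.1332) = 329.7·37.34^(-0.1332) = 329.7·0.61743 = 203.566.
At 7787 K (t = 77.87):
  R = 329.7·(77.87 − 60)^(-0.1332) = 329.7·17.87^(-0.1332) = 329.7·0.68111 = 224.562.
Gain = 224.562 / 203.566 = 1.1031 → 1.103.

1.103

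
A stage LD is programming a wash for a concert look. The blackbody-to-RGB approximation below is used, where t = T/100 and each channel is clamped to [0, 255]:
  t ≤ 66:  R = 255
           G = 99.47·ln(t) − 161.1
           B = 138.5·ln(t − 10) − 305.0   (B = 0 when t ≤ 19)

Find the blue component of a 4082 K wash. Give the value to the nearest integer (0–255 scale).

t = 4082/100 = 40.82; the t ≤ 66 branch applies.
B = 138.5·ln(40.82 − 10) − 305.0 = 138.5·ln 30.82 − 305.0 = 138.5·3.4282 − 305.0 = 169.801.
Rounded: 170.

170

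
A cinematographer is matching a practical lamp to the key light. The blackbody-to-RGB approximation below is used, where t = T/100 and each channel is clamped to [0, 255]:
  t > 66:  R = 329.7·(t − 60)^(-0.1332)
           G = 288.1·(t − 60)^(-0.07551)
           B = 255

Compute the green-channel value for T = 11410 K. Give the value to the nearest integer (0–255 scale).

t = 11410/100 = 114.1; the t > 66 branch applies.
G = 288.1·(114.1 − 60)^(-0.07551) = 288.1·54.1^(-0.07551) = 288.1·0.73982 = 213.142.
Rounded: 213.

213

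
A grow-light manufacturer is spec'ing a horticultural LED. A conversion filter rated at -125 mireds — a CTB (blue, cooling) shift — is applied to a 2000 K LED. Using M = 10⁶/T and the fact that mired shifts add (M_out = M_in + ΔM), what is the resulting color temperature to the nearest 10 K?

2670 K

M_in = 10⁶/2000 = 500.00 mireds.
M_out = 500.00 + (-125) = 375.00 mireds.
T_out = 10⁶/375.00 = 2666.7 K → 2670 K.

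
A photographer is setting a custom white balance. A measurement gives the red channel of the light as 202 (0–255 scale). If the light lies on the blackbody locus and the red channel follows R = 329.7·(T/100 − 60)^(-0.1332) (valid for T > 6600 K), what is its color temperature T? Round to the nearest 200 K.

(t − 60)^(-0.1332) = 202/329.7 = 0.61268.
t − 60 = 0.61268^(1/-0.1332) = 0.61268^(-7.508) = 39.569, so t = 99.569.
T = 100·t = 9957 K → 10000 K to the nearest 200 K.

10000 K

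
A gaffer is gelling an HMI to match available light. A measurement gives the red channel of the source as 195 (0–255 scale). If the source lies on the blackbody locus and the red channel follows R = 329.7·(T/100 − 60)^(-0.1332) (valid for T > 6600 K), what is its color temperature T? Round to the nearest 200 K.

11200 K

(t − 60)^(-0.1332) = 195/329.7 = 0.59145.
t − 60 = 0.59145^(1/-0.1332) = 0.59145^(-7.508) = 51.564, so t = 111.564.
T = 100·t = 11156 K → 11200 K to the nearest 200 K.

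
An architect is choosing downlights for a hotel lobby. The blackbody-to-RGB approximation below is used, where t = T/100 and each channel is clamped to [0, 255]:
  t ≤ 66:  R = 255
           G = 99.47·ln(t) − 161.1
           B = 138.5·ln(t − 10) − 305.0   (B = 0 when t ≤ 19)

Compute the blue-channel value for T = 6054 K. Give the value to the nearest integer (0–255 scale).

238

t = 6054/100 = 60.54; the t ≤ 66 branch applies.
B = 138.5·ln(60.54 − 10) − 305.0 = 138.5·ln 50.54 − 305.0 = 138.5·3.9228 − 305.0 = 238.303.
Rounded: 238.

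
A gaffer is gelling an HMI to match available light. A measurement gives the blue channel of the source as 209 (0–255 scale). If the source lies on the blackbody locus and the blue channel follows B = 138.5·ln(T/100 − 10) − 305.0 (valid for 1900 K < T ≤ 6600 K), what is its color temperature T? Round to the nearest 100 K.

5100 K

ln(t − 10) = (209 + 305.0) / 138.5 = 3.7112.
t − 10 = e^3.7112 = 40.903, so t = 50.903.
T = 100·t = 5090 K → 5100 K to the nearest 100 K.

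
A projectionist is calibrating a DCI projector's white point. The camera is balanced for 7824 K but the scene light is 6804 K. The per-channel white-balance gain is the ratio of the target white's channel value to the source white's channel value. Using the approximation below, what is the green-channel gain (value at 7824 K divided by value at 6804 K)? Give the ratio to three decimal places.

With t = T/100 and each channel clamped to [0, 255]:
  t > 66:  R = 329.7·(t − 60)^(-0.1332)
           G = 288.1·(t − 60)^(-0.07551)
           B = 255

0.940

At 6804 K (t = 68.04):
  G = 288.1·(68.04 − 60)^(-0.07551) = 288.1·8.04^(-0.07551) = 288.1·0.85437 = 246.143.
At 7824 K (t = 78.24):
  G = 288.1·(78.24 − 60)^(-0.07551) = 288.1·18.24^(-0.07551) = 288.1·0.80312 = 231.379.
Gain = 231.379 / 246.143 = 0.9400 → 0.940.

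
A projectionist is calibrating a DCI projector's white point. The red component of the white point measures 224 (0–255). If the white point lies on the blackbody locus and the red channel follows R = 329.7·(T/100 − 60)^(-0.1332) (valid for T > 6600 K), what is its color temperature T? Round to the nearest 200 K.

(t − 60)^(-0.1332) = 224/329.7 = 0.67941.
t − 60 = 0.67941^(1/-0.1332) = 0.67941^(-7.508) = 18.209, so t = 78.209.
T = 100·t = 7821 K → 7800 K to the nearest 200 K.

7800 K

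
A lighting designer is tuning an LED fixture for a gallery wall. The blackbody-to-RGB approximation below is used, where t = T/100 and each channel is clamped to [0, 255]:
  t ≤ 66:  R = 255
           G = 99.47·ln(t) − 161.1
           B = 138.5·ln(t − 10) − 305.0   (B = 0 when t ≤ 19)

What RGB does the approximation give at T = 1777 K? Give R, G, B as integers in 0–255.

t = 1777/100 = 17.77; the t ≤ 66 branch applies.
R = 255 by definition for t ≤ 66.
G = 99.47·ln 17.77 − 161.1 = 99.47·2.8775 − 161.1 = 125.126.
t = 17.77 ≤ 19, so B = 0.
Rounded: (255, 125, 0).

R=255, G=125, B=0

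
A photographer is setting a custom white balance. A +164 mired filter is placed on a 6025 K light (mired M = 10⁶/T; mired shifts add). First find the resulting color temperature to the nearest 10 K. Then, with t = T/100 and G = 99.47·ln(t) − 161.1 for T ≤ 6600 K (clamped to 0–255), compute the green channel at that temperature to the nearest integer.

M_in = 10⁶/6025 = 165.98; M_out = 165.98 + (+164) = 329.98.
T_out = 10⁶/329.98 = 3030.5 K → 3030 K; t = 30.3.
G = 99.47·ln 30.3 − 161.1 = 99.47·3.4111 − 161.1 = 178.207.
Rounded: 178.

178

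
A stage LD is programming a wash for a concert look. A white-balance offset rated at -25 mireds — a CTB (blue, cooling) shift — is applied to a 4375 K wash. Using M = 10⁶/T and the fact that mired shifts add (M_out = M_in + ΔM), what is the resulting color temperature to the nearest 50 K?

4900 K

M_in = 10⁶/4375 = 228.57 mireds.
M_out = 228.57 + (-25) = 203.57 mireds.
T_out = 10⁶/203.57 = 4912.3 K → 4900 K.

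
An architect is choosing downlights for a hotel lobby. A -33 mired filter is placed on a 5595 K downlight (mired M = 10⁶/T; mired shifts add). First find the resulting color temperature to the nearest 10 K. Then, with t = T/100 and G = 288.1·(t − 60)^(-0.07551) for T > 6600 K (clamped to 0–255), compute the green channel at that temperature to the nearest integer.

M_in = 10⁶/5595 = 178.73; M_out = 178.73 + (-33) = 145.73.
T_out = 10⁶/145.73 = 6862.0 K → 6860 K; t = 68.6.
G = 288.1·(68.6 − 60)^(-0.07551) = 288.1·8.6^(-0.07551) = 288.1·0.85003 = 244.895.
Rounded: 245.

245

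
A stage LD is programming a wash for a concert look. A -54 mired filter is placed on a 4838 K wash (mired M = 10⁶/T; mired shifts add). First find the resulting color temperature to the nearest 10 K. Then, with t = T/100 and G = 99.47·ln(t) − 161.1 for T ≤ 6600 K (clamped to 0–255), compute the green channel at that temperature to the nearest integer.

M_in = 10⁶/4838 = 206.70; M_out = 206.70 + (-54) = 152.70.
T_out = 10⁶/152.70 = 6548.9 K → 6550 K; t = 65.5.
G = 99.47·ln 65.5 − 161.1 = 99.47·4.1821 − 161.1 = 254.889.
Rounded: 255.

255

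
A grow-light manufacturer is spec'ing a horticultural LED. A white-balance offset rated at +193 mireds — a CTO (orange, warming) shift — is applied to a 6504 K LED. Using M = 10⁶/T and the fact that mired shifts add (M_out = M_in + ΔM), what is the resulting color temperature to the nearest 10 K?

2880 K

M_in = 10⁶/6504 = 153.75 mireds.
M_out = 153.75 + (+193) = 346.75 mireds.
T_out = 10⁶/346.75 = 2883.9 K → 2880 K.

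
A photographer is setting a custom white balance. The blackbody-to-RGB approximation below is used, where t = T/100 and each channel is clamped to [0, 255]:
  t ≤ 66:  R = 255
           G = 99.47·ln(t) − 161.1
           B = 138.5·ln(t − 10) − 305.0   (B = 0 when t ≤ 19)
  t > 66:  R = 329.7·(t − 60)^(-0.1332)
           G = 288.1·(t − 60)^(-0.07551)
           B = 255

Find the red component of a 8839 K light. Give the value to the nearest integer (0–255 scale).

t = 8839/100 = 88.39; the t > 66 branch applies.
R = 329.7·(88.39 − 60)^(-0.1332) = 329.7·28.39^(-0.1332) = 329.7·0.64038 = 211.134.
Rounded: 211.

211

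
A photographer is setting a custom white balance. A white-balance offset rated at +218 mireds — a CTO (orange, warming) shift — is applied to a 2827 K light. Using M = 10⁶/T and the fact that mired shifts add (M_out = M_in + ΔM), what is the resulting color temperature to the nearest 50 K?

1750 K

M_in = 10⁶/2827 = 353.73 mireds.
M_out = 353.73 + (+218) = 571.73 mireds.
T_out = 10⁶/571.73 = 1749.1 K → 1750 K.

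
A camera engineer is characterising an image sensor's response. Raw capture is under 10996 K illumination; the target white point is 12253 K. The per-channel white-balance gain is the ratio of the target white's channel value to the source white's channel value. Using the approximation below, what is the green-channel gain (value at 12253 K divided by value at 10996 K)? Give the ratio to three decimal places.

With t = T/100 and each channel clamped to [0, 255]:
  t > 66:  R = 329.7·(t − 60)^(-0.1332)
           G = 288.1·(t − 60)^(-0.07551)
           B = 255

0.983

At 10996 K (t = 109.96):
  G = 288.1·(109.96 − 60)^(-0.07551) = 288.1·49.96^(-0.07551) = 288.1·0.74428 = 214.427.
At 12253 K (t = 122.53):
  G = 288.1·(122.53 − 60)^(-0.07551) = 288.1·62.53^(-0.07551) = 288.1·0.73177 = 210.824.
Gain = 210.824 / 214.427 = 0.9832 → 0.983.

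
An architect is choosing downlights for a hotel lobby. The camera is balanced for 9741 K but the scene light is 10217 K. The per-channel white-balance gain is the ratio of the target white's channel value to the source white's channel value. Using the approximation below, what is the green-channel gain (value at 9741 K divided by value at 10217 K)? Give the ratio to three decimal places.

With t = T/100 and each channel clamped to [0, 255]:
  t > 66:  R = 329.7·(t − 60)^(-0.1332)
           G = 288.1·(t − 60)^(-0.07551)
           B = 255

At 10217 K (t = 102.17):
  G = 288.1·(102.17 − 60)^(-0.07551) = 288.1·42.17^(-0.07551) = 288.1·0.75387 = 217.190.
At 9741 K (t = 97.41):
  G = 288.1·(97.41 − 60)^(-0.07551) = 288.1·37.41^(-0.07551) = 288.1·0.76072 = 219.163.
Gain = 219.163 / 217.190 = 1.0091 → 1.009.

1.009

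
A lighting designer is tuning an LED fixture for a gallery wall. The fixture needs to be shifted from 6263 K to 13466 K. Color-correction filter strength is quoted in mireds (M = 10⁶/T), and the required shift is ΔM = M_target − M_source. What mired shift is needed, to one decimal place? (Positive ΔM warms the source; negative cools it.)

M_source = 10⁶/6263 = 159.668; M_target = 10⁶/13466 = 74.261.
ΔM = 74.261 − 159.668 = -85.407 → -85.4 mireds, a cooling shift.

-85.4 mireds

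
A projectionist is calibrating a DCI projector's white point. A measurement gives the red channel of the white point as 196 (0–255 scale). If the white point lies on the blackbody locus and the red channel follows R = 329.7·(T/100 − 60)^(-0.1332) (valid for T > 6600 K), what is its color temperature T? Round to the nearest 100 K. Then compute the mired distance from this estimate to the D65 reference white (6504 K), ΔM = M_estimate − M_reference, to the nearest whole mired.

(t − 60)^(-0.1332) = 196/329.7 = 0.59448.
t − 60 = 0.59448^(1/-0.1332) = 0.59448^(-7.508) = 49.621, so t = 109.621.
T = 100·t = 10962 K → 11000 K to the nearest 100 K.
M_estimate = 10⁶/11000 = 90.91; M_reference = 10⁶/6504 = 153.75.
ΔM = 90.91 − 153.75 = -62.84 → -63 mireds.

-63 mireds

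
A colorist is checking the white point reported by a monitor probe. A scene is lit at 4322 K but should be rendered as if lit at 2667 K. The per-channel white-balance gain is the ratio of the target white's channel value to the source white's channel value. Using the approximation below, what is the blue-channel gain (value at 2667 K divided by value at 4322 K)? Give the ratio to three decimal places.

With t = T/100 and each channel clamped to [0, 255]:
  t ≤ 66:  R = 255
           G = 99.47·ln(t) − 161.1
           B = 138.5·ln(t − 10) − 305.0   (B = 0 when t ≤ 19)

0.470

At 4322 K (t = 43.22):
  B = 138.5·ln(43.22 − 10) − 305.0 = 138.5·ln 33.22 − 305.0 = 138.5·3.5032 − 305.0 = 180.187.
At 2667 K (t = 26.67):
  B = 138.5·ln(26.67 − 10) − 305.0 = 138.5·ln 16.67 − 305.0 = 138.5·2.8136 − 305.0 = 84.685.
Gain = 84.685 / 180.187 = 0.4700 → 0.470.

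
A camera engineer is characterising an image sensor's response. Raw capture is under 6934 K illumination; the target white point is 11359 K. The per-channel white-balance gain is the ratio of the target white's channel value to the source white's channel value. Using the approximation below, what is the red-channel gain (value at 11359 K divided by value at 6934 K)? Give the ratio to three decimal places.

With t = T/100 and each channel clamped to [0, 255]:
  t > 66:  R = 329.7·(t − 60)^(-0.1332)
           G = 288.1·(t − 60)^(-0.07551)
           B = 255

0.792

At 6934 K (t = 69.34):
  R = 329.7·(69.34 − 60)^(-0.1332) = 329.7·9.34^(-0.1332) = 329.7·0.74259 = 244.832.
At 11359 K (t = 113.59):
  R = 329.7·(113.59 − 60)^(-0.1332) = 329.7·53.59^(-0.1332) = 329.7·0.58842 = 194.001.
Gain = 194.001 / 244.832 = 0.7924 → 0.792.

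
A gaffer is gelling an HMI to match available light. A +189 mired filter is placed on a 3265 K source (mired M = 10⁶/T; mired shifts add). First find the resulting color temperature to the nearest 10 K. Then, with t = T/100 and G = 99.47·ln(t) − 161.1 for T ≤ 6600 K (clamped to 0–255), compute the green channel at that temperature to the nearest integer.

138

M_in = 10⁶/3265 = 306.28; M_out = 306.28 + (+189) = 495.28.
T_out = 10⁶/495.28 = 2019.1 K → 2020 K; t = 20.2.
G = 99.47·ln 20.2 − 161.1 = 99.47·3.0057 − 161.1 = 137.875.
Rounded: 138.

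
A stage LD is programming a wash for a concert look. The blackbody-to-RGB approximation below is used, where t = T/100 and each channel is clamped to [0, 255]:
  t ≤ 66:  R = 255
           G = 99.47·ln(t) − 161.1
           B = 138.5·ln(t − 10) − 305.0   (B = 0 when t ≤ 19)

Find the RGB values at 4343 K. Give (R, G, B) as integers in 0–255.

(255, 214, 181)

t = 4343/100 = 43.43; the t ≤ 66 branch applies.
R = 255 by definition for t ≤ 66.
G = 99.47·ln 43.43 − 161.1 = 99.47·3.7712 − 161.1 = 214.016.
B = 138.5·ln(43.43 − 10) − 305.0 = 138.5·ln 33.43 − 305.0 = 138.5·3.5095 − 305.0 = 181.059.
Rounded: (255, 214, 181).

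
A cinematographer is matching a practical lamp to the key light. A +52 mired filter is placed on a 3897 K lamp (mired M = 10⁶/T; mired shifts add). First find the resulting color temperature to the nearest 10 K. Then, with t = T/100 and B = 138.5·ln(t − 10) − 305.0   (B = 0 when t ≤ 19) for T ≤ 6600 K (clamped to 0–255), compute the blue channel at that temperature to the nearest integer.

M_in = 10⁶/3897 = 256.61; M_out = 256.61 + (+52) = 308.61.
T_out = 10⁶/308.61 = 3240.4 K → 3240 K; t = 32.4.
B = 138.5·ln(32.4 − 10) − 305.0 = 138.5·ln 22.4 − 305.0 = 138.5·3.1091 − 305.0 = 125.605.
Rounded: 126.

126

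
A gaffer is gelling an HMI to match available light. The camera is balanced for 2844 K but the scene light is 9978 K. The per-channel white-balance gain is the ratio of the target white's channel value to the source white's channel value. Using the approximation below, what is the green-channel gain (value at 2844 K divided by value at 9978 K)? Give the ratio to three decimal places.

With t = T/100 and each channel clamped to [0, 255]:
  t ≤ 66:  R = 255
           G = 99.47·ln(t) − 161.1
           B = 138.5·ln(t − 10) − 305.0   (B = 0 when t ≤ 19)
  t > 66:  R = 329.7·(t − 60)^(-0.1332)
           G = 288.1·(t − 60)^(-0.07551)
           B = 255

0.788

At 9978 K (t = 99.78):
  G = 288.1·(99.78 − 60)^(-0.07551) = 288.1·39.78^(-0.07551) = 288.1·0.75720 = 218.149.
At 2844 K (t = 28.44):
  G = 99.47·ln 28.44 − 161.1 = 99.47·3.3478 − 161.1 = 171.905.
Gain = 171.905 / 218.149 = 0.7880 → 0.788.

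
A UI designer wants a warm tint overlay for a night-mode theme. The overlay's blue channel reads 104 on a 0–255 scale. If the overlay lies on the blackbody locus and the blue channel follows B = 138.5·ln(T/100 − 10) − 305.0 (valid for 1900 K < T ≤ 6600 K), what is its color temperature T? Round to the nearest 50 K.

ln(t − 10) = (104 + 305.0) / 138.5 = 2.9531.
t − 10 = e^2.9531 = 19.165, so t = 29.165.
T = 100·t = 2916 K → 2900 K to the nearest 50 K.

2900 K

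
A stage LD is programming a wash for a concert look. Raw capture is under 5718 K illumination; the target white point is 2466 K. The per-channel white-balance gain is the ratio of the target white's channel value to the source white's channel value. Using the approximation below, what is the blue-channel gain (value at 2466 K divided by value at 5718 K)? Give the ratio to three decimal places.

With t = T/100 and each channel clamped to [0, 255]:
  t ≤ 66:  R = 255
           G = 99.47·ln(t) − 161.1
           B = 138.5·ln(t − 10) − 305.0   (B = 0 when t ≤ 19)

At 5718 K (t = 57.18):
  B = 138.5·ln(57.18 − 10) − 305.0 = 138.5·ln 47.18 − 305.0 = 138.5·3.8540 − 305.0 = 228.775.
At 2466 K (t = 24.66):
  B = 138.5·ln(24.66 − 10) − 305.0 = 138.5·ln 14.66 − 305.0 = 138.5·2.6851 − 305.0 = 66.889.
Gain = 66.889 / 228.775 = 0.2924 → 0.292.

0.292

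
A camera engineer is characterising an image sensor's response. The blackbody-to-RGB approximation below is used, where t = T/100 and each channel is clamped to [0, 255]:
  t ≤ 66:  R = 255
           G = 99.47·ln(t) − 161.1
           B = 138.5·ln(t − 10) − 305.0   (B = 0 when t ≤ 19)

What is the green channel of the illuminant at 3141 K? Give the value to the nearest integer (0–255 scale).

t = 3141/100 = 31.41; the t ≤ 66 branch applies.
G = 99.47·ln 31.41 − 161.1 = 99.47·3.4471 − 161.1 = 181.786.
Rounded: 182.

182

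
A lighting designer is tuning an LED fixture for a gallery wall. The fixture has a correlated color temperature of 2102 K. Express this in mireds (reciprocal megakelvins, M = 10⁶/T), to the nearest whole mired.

476 mireds

M = 10⁶ / 2102 = 475.737 → 476 mireds.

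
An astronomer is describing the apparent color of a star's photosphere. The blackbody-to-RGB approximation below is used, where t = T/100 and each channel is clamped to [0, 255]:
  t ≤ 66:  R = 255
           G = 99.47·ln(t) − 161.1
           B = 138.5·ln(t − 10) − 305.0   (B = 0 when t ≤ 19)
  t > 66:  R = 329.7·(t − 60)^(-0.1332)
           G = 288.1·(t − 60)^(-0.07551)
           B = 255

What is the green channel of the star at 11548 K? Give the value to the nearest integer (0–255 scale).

t = 11548/100 = 115.48; the t > 66 branch applies.
G = 288.1·(115.48 − 60)^(-0.07551) = 288.1·55.48^(-0.07551) = 288.1·0.73841 = 212.737.
Rounded: 213.

213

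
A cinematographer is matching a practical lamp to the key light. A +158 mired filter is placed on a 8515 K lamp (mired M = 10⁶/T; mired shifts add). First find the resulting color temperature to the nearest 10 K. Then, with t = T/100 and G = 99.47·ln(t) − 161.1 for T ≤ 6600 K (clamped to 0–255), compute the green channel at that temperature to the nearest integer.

196

M_in = 10⁶/8515 = 117.44; M_out = 117.44 + (+158) = 275.44.
T_out = 10⁶/275.44 = 3630.6 K → 3630 K; t = 36.3.
G = 99.47·ln 36.3 − 161.1 = 99.47·3.5918 − 161.1 = 196.178.
Rounded: 196.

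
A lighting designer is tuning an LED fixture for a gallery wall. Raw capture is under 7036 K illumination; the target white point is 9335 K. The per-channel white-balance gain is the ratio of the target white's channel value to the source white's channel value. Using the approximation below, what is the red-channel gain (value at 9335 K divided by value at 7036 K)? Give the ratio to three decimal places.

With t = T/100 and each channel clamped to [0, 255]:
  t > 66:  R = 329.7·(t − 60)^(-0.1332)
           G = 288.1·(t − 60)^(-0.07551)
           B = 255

At 7036 K (t = 70.36):
  R = 329.7·(70.36 − 60)^(-0.1332) = 329.7·10.36^(-0.1332) = 329.7·0.73241 = 241.475.
At 9335 K (t = 93.35):
  R = 329.7·(93.35 − 60)^(-0.1332) = 329.7·33.35^(-0.1332) = 329.7·0.62679 = 206.653.
Gain = 206.653 / 241.475 = 0.8558 → 0.856.

0.856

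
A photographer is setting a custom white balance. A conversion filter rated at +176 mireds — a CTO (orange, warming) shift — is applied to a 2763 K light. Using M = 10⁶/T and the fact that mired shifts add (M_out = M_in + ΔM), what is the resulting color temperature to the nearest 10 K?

1860 K

M_in = 10⁶/2763 = 361.93 mireds.
M_out = 361.93 + (+176) = 537.93 mireds.
T_out = 10⁶/537.93 = 1859.0 K → 1860 K.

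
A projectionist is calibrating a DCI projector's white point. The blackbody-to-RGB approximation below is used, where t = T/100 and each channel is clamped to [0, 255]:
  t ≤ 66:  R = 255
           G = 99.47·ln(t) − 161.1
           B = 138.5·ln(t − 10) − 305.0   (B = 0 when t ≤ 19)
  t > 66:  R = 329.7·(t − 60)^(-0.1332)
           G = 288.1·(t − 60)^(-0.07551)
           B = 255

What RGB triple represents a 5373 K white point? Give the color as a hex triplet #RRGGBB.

#FFEBDA

t = 5373/100 = 53.73; the t ≤ 66 branch applies.
R = 255 by definition for t ≤ 66.
G = 99.47·ln 53.73 − 161.1 = 99.47·3.9840 − 161.1 = 235.186.
B = 138.5·ln(53.73 − 10) − 305.0 = 138.5·ln 43.73 − 305.0 = 138.5·3.7780 − 305.0 = 218.258.
Rounded: (255, 235, 218).
In hex: #FFEBDA.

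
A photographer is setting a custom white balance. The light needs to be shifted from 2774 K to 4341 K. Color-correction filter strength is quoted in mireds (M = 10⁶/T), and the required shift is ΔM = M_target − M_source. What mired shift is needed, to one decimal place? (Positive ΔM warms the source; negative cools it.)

M_source = 10⁶/2774 = 360.490; M_target = 10⁶/4341 = 230.362.
ΔM = 230.362 − 360.490 = -130.129 → -130.1 mireds, a cooling shift.

-130.1 mireds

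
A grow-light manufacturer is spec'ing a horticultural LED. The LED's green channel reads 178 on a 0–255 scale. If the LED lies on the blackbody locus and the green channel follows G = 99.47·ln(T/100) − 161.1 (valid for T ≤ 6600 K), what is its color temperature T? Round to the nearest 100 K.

3000 K

ln t = (178 + 161.1) / 99.47 = 3.4091.
t = e^3.4091 = 30.237.
T = 100·t = 3024 K → 3000 K to the nearest 100 K.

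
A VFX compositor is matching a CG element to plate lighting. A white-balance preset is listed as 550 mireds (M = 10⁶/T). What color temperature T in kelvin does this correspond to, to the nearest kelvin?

T = 10⁶ / 550 = 1818.18 K → 1818 K.

1818 K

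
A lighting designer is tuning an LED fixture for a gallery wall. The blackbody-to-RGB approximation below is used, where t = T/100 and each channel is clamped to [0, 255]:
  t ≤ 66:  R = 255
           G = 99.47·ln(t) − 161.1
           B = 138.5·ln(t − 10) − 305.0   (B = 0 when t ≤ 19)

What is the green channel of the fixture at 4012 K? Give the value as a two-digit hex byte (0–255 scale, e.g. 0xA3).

t = 4012/100 = 40.12; the t ≤ 66 branch applies.
G = 99.47·ln 40.12 − 161.1 = 99.47·3.6919 − 161.1 = 206.131.
Rounded: 206; in hex, 0xCE.

0xCE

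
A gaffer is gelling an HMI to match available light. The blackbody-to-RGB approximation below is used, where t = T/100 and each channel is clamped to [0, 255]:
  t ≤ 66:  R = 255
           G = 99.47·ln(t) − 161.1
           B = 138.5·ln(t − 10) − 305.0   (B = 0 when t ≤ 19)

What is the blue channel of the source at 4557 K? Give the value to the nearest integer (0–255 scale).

190

t = 4557/100 = 45.57; the t ≤ 66 branch applies.
B = 138.5·ln(45.57 − 10) − 305.0 = 138.5·ln 35.57 − 305.0 = 138.5·3.5715 − 305.0 = 189.653.
Rounded: 190.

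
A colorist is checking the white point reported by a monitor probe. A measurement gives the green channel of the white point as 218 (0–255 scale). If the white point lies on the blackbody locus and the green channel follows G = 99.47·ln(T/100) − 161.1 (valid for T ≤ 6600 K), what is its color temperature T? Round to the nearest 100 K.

4500 K

ln t = (218 + 161.1) / 99.47 = 3.8112.
t = e^3.8112 = 45.205.
T = 100·t = 4520 K → 4500 K to the nearest 100 K.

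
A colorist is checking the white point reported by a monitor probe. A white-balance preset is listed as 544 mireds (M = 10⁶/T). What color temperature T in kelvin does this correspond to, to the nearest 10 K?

T = 10⁶ / 544 = 1838.24 K → 1840 K.

1840 K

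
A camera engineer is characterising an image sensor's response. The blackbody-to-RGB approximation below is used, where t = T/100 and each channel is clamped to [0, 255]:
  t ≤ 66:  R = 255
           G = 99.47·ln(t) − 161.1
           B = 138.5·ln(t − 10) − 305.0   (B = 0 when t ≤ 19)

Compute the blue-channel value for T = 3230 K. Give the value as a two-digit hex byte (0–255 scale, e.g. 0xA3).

t = 3230/100 = 32.3; the t ≤ 66 branch applies.
B = 138.5·ln(32.3 − 10) − 305.0 = 138.5·ln 22.3 − 305.0 = 138.5·3.1046 − 305.0 = 124.985.
Rounded: 125; in hex, 0x7D.

0x7D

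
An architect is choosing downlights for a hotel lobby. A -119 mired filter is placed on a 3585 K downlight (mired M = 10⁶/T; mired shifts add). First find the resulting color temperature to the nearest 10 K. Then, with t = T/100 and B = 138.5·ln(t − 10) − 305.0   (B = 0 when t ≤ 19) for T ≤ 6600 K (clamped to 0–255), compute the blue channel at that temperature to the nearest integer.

244

M_in = 10⁶/3585 = 278.94; M_out = 278.94 + (-119) = 159.94.
T_out = 10⁶/159.94 = 6252.3 K → 6250 K; t = 62.5.
B = 138.5·ln(62.5 − 10) − 305.0 = 138.5·ln 52.5 − 305.0 = 138.5·3.9608 − 305.0 = 243.573.
Rounded: 244.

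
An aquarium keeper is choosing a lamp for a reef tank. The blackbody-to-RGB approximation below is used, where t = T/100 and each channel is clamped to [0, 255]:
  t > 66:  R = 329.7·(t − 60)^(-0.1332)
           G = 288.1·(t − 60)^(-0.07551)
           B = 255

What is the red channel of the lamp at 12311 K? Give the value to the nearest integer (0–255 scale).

t = 12311/100 = 123.11; the t > 66 branch applies.
R = 329.7·(123.11 − 60)^(-0.1332) = 329.7·63.11^(-0.1332) = 329.7·0.57574 = 189.822.
Rounded: 190.

190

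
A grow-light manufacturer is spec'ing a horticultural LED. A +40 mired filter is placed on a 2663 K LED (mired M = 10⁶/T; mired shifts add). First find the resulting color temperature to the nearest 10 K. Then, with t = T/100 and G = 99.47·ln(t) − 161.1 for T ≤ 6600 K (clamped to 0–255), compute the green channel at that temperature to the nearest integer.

155

M_in = 10⁶/2663 = 375.52; M_out = 375.52 + (+40) = 415.52.
T_out = 10⁶/415.52 = 2406.6 K → 2410 K; t = 24.1.
G = 99.47·ln 24.1 − 161.1 = 99.47·3.1822 − 161.1 = 155.435.
Rounded: 155.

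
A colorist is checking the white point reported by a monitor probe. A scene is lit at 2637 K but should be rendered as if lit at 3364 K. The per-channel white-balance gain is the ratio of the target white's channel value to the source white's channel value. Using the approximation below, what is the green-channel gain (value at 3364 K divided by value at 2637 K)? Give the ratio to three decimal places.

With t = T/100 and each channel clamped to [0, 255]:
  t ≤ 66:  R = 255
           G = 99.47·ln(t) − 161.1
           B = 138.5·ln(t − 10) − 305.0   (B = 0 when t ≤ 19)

At 2637 K (t = 26.37):
  G = 99.47·ln 26.37 − 161.1 = 99.47·3.2722 − 161.1 = 164.388.
At 3364 K (t = 33.64):
  G = 99.47·ln 33.64 − 161.1 = 99.47·3.5157 − 161.1 = 188.608.
Gain = 188.608 / 164.388 = 1.1473 → 1.147.

1.147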